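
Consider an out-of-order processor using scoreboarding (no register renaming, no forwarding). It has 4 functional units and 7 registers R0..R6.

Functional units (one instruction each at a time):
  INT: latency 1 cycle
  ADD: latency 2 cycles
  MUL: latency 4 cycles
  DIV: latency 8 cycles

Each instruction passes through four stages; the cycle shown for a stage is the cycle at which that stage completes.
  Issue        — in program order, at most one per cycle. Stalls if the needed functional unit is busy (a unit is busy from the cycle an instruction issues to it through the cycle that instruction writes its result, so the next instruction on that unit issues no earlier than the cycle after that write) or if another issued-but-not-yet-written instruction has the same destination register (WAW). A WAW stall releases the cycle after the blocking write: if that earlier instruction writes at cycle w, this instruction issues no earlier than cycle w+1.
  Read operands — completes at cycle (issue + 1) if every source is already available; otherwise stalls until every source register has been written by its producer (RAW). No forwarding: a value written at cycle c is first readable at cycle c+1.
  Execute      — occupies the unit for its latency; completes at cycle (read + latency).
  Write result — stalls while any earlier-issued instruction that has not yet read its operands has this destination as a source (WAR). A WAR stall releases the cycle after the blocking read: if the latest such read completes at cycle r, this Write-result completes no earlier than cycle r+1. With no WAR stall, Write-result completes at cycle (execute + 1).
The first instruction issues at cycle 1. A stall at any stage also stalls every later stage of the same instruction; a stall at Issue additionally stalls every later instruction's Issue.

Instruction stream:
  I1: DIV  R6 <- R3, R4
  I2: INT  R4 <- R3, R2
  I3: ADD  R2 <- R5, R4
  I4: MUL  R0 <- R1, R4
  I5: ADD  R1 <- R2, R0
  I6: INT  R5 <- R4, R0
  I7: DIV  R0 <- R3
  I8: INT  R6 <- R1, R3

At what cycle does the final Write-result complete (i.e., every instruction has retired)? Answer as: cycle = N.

cycle = 22

  I1 | 1 | 2 | 10 | 11
  I2 | 2 | 3 | 4 | 5
  I3 | 3 | 6 | 8 | 9   RAW R4: wait I2 write@5
  I4 | 4 | 6 | 10 | 11   RAW R4: wait I2 write@5
  I5 | 10 | 12 | 14 | 15   struct: ADD busy until I3 writes@9 · RAW R0: wait I4 write@11
  I6 | 11 | 12 | 13 | 14
  I7 | 12 | 13 | 21 | 22
  I8 | 15 | 16 | 17 | 18   struct: INT busy until I6 writes@14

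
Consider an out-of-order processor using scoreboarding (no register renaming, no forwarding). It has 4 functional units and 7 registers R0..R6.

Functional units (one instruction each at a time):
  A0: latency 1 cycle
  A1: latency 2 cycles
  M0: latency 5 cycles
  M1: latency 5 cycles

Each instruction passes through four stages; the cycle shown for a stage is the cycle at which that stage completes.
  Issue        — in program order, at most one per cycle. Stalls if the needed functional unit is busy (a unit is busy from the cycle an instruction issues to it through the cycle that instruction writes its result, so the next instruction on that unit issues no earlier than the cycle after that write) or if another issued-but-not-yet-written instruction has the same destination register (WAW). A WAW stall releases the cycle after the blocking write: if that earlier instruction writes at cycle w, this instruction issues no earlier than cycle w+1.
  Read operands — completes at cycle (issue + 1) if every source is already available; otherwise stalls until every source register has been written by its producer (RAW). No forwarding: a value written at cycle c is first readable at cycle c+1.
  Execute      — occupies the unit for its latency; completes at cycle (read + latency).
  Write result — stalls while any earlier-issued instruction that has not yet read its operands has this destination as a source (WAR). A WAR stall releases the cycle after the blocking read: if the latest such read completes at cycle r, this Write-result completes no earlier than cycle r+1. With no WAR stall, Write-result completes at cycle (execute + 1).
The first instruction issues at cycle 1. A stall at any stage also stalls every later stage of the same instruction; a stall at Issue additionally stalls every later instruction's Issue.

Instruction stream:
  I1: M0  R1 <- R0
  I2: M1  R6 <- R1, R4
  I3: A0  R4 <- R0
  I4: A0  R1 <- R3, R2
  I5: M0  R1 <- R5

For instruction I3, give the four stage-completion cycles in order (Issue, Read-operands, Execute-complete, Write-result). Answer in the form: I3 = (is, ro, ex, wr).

I3 = (3, 4, 5, 10)

c1: I1→M0
c2: I1 RO, I2→M1
c3: I3→A0
c4: I3 RO
c5: I3 EX
c7: I1 EX
c8: I1 WR R1
c9: I2 RO
c10: I3 WR R4
c11: I4→A0
c12: I4 RO
c13: I4 EX
c14: I2 EX, I4 WR R1
c15: I2 WR R6, I5→M0
c16: I5 RO
c21: I5 EX
c22: I5 WR R1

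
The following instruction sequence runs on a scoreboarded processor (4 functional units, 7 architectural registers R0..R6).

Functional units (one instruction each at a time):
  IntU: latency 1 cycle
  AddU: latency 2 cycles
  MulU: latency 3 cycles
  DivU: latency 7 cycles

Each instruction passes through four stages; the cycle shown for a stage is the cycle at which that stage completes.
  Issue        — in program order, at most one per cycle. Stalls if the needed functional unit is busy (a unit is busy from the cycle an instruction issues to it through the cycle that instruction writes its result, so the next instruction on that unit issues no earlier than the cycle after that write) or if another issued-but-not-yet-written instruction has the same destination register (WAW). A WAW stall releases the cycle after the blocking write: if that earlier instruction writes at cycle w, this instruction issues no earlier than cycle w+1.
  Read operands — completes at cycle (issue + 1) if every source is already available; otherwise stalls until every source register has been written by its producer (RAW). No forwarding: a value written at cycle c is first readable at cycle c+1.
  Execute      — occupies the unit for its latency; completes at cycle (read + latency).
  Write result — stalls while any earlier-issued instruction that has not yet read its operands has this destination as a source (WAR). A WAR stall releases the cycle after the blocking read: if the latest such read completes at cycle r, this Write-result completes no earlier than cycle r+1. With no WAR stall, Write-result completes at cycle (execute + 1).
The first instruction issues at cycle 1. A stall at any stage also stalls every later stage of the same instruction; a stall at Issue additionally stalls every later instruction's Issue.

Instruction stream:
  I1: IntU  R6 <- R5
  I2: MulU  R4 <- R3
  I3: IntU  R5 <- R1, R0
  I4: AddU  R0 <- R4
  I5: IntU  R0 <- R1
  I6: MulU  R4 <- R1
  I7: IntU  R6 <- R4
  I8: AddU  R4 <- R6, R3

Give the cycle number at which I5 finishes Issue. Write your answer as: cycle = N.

I1  is:1  ro:2  ex:3  wr:4
I2  is:2  ro:3  ex:6  wr:7
I3  is:5  ro:6  ex:7  wr:8  — struct: IntU busy until I1 writes@4
I4  is:6  ro:8  ex:10  wr:11  — RAW R4: wait I2 write@7
I5  is:12  ro:13  ex:14  wr:15  — WAW R0: wait I4 write@11
I6  is:13  ro:14  ex:17  wr:18
I7  is:16  ro:19  ex:20  wr:21  — struct: IntU busy until I5 writes@15, RAW R4: wait I6 write@18
I8  is:19  ro:22  ex:24  wr:25  — WAW R4: wait I6 write@18, RAW R6: wait I7 write@21

cycle = 12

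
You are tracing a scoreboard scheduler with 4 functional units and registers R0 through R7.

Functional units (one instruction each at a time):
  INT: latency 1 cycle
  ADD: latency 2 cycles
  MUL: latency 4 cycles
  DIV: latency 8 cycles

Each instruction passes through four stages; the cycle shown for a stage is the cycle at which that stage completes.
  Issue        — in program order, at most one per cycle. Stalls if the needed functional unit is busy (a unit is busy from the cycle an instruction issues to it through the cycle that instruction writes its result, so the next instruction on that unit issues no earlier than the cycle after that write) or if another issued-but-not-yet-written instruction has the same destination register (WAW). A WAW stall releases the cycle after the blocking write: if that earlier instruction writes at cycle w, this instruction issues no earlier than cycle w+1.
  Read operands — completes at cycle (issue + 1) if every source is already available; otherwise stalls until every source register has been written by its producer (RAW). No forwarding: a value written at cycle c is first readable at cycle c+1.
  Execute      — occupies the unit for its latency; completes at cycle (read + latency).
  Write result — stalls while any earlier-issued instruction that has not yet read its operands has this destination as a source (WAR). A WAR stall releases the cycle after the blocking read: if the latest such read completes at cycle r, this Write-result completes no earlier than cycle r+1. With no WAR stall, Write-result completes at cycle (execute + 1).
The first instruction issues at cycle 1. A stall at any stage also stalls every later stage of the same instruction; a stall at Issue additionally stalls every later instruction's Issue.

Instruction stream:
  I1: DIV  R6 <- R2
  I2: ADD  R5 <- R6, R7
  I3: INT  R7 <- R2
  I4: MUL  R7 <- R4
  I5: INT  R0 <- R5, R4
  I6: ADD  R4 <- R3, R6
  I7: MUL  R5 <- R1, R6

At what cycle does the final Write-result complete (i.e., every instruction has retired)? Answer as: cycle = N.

c1: I1 dispatched to DIV
c2: I1 operands ready · I2 dispatched to ADD
c3: I3 dispatched to INT
c4: I3 operands ready
c5: I3 complete
c10: I1 complete
c11: R6←I1
c12: I2 operands ready
c13: R7←I3
c14: I2 complete · I4 dispatched to MUL
c15: R5←I2 · I4 operands ready · I5 dispatched to INT
c16: I5 operands ready · I6 dispatched to ADD
c17: I5 complete · I6 operands ready
c18: R0←I5
c19: I4 complete · I6 complete
c20: R7←I4 · R4←I6
c21: I7 dispatched to MUL
c22: I7 operands ready
c26: I7 complete
c27: R5←I7

cycle = 27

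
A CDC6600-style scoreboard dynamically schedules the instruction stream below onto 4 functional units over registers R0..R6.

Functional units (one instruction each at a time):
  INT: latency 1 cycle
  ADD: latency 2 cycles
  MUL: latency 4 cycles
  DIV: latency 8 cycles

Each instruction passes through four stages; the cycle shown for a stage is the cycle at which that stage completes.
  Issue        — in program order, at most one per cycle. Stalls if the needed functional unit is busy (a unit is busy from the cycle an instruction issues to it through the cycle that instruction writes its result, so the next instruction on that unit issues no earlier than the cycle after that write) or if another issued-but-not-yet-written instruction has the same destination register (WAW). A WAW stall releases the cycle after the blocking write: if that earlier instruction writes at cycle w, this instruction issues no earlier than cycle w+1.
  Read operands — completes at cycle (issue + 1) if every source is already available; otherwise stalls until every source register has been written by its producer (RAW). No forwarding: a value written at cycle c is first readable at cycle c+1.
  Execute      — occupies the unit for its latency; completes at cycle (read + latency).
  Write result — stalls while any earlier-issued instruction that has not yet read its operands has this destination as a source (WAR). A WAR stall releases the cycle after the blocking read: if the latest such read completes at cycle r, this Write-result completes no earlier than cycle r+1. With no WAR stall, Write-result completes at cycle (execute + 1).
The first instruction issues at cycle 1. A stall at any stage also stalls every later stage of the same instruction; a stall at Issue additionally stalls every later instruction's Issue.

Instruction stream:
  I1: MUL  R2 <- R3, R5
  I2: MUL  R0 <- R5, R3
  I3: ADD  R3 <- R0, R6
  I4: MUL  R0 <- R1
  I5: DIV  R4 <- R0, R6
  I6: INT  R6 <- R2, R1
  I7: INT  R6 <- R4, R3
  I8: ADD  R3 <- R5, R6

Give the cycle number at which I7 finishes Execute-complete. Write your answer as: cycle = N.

cycle = 33

I1  is:1  ro:2  ex:6  wr:7
I2  is:8  ro:9  ex:13  wr:14  — struct: MUL busy until I1 writes@7
I3  is:9  ro:15  ex:17  wr:18  — RAW R0: wait I2 write@14
I4  is:15  ro:16  ex:20  wr:21  — struct: MUL busy until I2 writes@14
I5  is:16  ro:22  ex:30  wr:31  — RAW R0: wait I4 write@21
I6  is:17  ro:18  ex:19  wr:23  — WAR R6: wait I5 read@22
I7  is:24  ro:32  ex:33  wr:34  — struct: INT busy until I6 writes@23, RAW R4: wait I5 write@31
I8  is:25  ro:35  ex:37  wr:38  — RAW R6: wait I7 write@34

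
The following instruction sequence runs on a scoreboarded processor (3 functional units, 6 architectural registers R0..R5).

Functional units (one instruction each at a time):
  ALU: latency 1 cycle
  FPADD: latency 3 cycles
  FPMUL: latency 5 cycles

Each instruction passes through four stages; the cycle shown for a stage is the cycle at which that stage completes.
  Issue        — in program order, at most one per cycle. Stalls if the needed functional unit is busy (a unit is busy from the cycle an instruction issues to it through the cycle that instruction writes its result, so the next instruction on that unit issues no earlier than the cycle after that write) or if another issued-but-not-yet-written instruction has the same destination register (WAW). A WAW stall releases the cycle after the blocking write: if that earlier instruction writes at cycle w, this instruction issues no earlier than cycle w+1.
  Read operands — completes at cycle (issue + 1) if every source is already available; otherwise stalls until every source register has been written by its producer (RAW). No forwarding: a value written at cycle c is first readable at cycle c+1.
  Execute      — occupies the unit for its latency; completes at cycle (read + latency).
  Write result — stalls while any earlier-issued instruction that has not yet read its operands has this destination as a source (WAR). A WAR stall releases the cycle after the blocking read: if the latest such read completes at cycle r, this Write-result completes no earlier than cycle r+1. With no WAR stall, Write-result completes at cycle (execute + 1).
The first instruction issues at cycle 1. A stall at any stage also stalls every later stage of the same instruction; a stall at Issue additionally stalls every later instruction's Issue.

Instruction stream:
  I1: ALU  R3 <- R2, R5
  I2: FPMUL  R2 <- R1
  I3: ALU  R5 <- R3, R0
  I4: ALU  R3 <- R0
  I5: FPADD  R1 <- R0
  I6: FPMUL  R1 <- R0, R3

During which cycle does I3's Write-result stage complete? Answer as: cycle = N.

t=1  I1 dispatched to ALU
t=2  I1 operands ready · I2 dispatched to FPMUL
t=3  I1 complete · I2 operands ready
t=4  R3←I1
t=5  I3 dispatched to ALU
t=6  I3 operands ready
t=7  I3 complete
t=8  I2 complete · R5←I3
t=9  R2←I2 · I4 dispatched to ALU
t=10  I4 operands ready · I5 dispatched to FPADD
t=11  I4 complete · I5 operands ready
t=12  R3←I4
t=14  I5 complete
t=15  R1←I5
t=16  I6 dispatched to FPMUL
t=17  I6 operands ready
t=22  I6 complete
t=23  R1←I6

cycle = 8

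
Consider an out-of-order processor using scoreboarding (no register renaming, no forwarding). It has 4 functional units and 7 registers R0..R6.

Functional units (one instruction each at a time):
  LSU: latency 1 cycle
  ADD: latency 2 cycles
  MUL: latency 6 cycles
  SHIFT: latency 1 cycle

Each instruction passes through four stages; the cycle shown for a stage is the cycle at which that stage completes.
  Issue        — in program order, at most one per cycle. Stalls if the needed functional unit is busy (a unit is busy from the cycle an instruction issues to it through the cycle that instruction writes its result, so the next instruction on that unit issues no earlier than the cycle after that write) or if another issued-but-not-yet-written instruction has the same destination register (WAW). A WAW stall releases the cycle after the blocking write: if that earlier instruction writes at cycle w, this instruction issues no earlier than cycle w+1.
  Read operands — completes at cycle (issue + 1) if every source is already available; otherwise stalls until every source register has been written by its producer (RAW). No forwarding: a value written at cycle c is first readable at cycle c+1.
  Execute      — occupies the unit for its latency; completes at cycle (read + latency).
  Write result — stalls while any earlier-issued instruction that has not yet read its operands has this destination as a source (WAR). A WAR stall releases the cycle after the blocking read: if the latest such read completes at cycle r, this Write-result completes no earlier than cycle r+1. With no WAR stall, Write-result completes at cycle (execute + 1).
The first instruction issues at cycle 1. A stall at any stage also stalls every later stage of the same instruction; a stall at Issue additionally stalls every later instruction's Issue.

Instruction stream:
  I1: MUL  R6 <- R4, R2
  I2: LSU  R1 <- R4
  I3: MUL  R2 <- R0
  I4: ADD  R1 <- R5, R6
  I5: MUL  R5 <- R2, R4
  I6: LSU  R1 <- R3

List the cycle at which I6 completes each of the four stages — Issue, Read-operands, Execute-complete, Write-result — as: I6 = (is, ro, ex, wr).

I6 = (20, 21, 22, 23)

[1] issue I1 (MUL)
[2] I1 read-ops · issue I2 (LSU)
[3] I2 read-ops
[4] I2 finished on LSU
[5] I2→R1
[8] I1 finished on MUL
[9] I1→R6
[10] issue I3 (MUL)
[11] I3 read-ops · issue I4 (ADD)
[12] I4 read-ops
[14] I4 finished on ADD
[15] I4→R1
[17] I3 finished on MUL
[18] I3→R2
[19] issue I5 (MUL)
[20] I5 read-ops · issue I6 (LSU)
[21] I6 read-ops
[22] I6 finished on LSU
[23] I6→R1
[26] I5 finished on MUL
[27] I5→R5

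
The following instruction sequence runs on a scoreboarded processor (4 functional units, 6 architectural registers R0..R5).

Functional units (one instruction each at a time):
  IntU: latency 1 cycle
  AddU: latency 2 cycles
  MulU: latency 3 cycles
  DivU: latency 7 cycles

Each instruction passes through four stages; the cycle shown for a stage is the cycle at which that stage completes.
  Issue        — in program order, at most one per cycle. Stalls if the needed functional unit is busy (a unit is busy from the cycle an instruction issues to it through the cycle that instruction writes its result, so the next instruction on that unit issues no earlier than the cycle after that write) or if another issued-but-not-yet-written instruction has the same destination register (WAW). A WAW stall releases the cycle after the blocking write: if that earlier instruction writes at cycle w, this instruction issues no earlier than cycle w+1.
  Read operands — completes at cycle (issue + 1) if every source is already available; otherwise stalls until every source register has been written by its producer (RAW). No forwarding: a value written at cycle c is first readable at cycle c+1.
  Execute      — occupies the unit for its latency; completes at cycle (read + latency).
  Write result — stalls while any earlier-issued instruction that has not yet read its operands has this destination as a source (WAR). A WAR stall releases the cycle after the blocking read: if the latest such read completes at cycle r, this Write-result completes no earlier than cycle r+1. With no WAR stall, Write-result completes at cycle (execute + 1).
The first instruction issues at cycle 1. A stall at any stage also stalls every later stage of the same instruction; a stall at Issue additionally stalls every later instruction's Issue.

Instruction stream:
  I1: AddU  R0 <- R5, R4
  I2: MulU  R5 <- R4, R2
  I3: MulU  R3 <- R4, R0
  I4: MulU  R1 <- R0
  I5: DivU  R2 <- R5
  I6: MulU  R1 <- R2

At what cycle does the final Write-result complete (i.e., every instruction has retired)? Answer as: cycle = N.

I1 -> (1, 2, 4, 5)
I2 -> (2, 3, 6, 7)
I3 -> (8, 9, 12, 13)  // struct: MulU busy until I2 writes@7
I4 -> (14, 15, 18, 19)  // struct: MulU busy until I3 writes@13
I5 -> (15, 16, 23, 24)
I6 -> (20, 25, 28, 29)  // struct: MulU busy until I4 writes@19, RAW R2: wait I5 write@24

cycle = 29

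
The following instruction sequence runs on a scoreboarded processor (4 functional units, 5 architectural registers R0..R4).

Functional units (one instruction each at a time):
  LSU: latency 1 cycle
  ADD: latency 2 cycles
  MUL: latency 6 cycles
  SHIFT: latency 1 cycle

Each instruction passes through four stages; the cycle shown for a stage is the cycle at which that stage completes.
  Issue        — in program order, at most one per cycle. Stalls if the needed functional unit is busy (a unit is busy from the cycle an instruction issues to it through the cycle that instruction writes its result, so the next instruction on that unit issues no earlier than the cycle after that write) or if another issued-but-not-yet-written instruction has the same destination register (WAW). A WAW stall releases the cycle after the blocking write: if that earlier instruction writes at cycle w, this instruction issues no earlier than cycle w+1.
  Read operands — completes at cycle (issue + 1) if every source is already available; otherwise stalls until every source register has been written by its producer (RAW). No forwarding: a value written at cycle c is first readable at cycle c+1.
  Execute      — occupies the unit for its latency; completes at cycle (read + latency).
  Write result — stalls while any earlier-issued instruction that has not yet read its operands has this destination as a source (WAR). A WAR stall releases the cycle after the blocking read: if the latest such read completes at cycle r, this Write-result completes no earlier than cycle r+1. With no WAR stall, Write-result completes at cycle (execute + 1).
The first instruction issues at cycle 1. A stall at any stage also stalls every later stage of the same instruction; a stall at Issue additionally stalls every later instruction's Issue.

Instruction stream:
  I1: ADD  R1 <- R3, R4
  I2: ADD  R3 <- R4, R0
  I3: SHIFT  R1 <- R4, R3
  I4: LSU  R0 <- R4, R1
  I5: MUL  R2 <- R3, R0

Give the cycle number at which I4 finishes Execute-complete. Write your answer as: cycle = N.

cycle = 15

I1  is:1  ro:2  ex:4  wr:5
I2  is:6  ro:7  ex:9  wr:10  — struct: ADD busy until I1 writes@5
I3  is:7  ro:11  ex:12  wr:13  — RAW R3: wait I2 write@10
I4  is:8  ro:14  ex:15  wr:16  — RAW R1: wait I3 write@13
I5  is:9  ro:17  ex:23  wr:24  — RAW R0: wait I4 write@16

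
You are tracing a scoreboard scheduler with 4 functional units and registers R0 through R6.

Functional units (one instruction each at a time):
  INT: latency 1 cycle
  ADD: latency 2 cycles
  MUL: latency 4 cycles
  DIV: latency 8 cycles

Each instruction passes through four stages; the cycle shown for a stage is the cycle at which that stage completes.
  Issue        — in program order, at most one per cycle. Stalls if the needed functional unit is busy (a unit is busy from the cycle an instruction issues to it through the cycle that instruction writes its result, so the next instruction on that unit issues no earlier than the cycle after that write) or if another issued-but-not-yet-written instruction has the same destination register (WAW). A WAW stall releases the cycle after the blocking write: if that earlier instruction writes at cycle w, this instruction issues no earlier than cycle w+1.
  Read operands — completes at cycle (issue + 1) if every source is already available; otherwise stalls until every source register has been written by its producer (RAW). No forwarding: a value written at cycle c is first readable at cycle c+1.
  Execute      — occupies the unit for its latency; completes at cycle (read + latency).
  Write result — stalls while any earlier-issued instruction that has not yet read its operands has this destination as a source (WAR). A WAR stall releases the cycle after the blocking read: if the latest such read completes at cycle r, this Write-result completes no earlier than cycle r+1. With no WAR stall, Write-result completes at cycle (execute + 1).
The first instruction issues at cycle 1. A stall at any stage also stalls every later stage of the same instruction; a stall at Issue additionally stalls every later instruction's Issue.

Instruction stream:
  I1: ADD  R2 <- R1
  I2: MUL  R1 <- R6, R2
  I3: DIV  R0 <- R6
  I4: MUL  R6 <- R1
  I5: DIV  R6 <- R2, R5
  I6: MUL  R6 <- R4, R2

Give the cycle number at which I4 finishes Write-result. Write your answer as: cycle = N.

cycle = 18

  I1 | 1 | 2 | 4 | 5
  I2 | 2 | 6 | 10 | 11   RAW R2: wait I1 write@5
  I3 | 3 | 4 | 12 | 13
  I4 | 12 | 13 | 17 | 18   struct: MUL busy until I2 writes@11
  I5 | 19 | 20 | 28 | 29   WAW R6: wait I4 write@18
  I6 | 30 | 31 | 35 | 36   WAW R6: wait I5 write@29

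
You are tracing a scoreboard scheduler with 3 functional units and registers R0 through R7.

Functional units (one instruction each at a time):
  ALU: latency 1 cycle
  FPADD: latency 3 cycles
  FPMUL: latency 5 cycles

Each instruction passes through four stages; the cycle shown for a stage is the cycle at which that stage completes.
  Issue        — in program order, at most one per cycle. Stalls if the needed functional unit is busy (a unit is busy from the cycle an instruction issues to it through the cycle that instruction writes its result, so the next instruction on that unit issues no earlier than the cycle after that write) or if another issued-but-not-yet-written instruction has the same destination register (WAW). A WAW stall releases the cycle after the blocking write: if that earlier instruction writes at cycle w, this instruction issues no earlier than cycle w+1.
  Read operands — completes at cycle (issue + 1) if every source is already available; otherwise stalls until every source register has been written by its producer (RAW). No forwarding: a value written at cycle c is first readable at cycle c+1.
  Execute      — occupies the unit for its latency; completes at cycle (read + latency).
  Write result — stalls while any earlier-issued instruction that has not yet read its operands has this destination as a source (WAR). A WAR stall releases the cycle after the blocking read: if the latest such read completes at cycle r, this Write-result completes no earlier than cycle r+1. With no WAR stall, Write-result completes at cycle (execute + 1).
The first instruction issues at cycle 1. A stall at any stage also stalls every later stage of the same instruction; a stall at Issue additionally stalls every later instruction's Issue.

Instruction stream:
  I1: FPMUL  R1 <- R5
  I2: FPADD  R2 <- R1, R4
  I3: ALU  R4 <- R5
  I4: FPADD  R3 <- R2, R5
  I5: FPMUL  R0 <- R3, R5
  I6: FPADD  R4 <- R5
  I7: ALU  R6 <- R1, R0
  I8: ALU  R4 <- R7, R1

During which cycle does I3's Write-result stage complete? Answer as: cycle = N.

cycle 1: I1 dispatched to FPMUL
cycle 2: I1 operands ready | I2 dispatched to FPADD
cycle 3: I3 dispatched to ALU
cycle 4: I3 operands ready
cycle 5: I3 complete
cycle 7: I1 complete
cycle 8: R1←I1
cycle 9: I2 operands ready
cycle 10: R4←I3
cycle 12: I2 complete
cycle 13: R2←I2
cycle 14: I4 dispatched to FPADD
cycle 15: I4 operands ready | I5 dispatched to FPMUL
cycle 18: I4 complete
cycle 19: R3←I4
cycle 20: I5 operands ready | I6 dispatched to FPADD
cycle 21: I6 operands ready | I7 dispatched to ALU
cycle 24: I6 complete
cycle 25: I5 complete | R4←I6
cycle 26: R0←I5
cycle 27: I7 operands ready
cycle 28: I7 complete
cycle 29: R6←I7
cycle 30: I8 dispatched to ALU
cycle 31: I8 operands ready
cycle 32: I8 complete
cycle 33: R4←I8

cycle = 10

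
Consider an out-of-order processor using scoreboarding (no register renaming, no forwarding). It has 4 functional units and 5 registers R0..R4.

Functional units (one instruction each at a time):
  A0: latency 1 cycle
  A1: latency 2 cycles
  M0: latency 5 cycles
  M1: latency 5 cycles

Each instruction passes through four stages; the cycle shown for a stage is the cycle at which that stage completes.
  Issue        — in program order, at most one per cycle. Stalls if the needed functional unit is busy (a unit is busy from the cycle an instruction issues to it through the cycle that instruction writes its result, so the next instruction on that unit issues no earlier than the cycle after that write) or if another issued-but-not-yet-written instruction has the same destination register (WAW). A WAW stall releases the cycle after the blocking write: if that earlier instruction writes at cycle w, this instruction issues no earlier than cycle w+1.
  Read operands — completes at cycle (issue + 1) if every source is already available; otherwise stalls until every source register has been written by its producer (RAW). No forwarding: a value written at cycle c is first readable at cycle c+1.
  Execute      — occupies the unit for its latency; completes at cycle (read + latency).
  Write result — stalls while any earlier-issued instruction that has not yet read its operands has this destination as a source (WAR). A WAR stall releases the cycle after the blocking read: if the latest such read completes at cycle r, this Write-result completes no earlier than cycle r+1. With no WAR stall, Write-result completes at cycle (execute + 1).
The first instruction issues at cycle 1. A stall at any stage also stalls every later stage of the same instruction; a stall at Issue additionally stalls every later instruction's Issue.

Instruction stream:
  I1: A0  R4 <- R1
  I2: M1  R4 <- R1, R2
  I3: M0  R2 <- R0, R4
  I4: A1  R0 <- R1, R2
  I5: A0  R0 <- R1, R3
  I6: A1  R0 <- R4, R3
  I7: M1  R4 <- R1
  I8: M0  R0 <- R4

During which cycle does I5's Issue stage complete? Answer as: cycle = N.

cycle = 24

I1 -> (1, 2, 3, 4)
I2 -> (5, 6, 11, 12)  // WAW R4: wait I1 write@4
I3 -> (6, 13, 18, 19)  // RAW R4: wait I2 write@12
I4 -> (7, 20, 22, 23)  // RAW R2: wait I3 write@19
I5 -> (24, 25, 26, 27)  // WAW R0: wait I4 write@23
I6 -> (28, 29, 31, 32)  // WAW R0: wait I5 write@27
I7 -> (29, 30, 35, 36)
I8 -> (33, 37, 42, 43)  // WAW R0: wait I6 write@32, RAW R4: wait I7 write@36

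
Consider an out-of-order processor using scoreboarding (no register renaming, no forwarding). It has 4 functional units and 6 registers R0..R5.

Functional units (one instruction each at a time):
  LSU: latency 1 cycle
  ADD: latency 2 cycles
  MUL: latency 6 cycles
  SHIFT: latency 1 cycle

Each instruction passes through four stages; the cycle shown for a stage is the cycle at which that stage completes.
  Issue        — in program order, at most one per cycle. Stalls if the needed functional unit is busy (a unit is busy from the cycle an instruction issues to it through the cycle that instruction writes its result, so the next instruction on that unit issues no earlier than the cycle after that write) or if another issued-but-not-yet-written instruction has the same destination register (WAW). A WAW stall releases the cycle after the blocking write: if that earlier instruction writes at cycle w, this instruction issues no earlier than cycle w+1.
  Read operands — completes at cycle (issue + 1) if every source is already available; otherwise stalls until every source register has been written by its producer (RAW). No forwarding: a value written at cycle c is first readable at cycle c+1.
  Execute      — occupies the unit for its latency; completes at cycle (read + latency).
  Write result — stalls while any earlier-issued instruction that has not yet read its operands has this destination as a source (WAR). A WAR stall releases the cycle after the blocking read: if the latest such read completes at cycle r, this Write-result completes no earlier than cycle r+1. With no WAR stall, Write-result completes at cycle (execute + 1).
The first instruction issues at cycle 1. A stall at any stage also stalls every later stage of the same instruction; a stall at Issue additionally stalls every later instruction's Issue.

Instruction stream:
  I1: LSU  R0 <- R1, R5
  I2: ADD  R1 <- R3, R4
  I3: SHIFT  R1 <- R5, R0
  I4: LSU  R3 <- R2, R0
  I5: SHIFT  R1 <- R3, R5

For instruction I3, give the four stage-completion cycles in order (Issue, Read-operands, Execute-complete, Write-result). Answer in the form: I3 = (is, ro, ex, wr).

I3 = (7, 8, 9, 10)

c1: issue I1 (LSU)
c2: I1 read-ops, issue I2 (ADD)
c3: I1 finished on LSU, I2 read-ops
c4: I1→R0
c5: I2 finished on ADD
c6: I2→R1
c7: issue I3 (SHIFT)
c8: I3 read-ops, issue I4 (LSU)
c9: I3 finished on SHIFT, I4 read-ops
c10: I3→R1, I4 finished on LSU
c11: I4→R3, issue I5 (SHIFT)
c12: I5 read-ops
c13: I5 finished on SHIFT
c14: I5→R1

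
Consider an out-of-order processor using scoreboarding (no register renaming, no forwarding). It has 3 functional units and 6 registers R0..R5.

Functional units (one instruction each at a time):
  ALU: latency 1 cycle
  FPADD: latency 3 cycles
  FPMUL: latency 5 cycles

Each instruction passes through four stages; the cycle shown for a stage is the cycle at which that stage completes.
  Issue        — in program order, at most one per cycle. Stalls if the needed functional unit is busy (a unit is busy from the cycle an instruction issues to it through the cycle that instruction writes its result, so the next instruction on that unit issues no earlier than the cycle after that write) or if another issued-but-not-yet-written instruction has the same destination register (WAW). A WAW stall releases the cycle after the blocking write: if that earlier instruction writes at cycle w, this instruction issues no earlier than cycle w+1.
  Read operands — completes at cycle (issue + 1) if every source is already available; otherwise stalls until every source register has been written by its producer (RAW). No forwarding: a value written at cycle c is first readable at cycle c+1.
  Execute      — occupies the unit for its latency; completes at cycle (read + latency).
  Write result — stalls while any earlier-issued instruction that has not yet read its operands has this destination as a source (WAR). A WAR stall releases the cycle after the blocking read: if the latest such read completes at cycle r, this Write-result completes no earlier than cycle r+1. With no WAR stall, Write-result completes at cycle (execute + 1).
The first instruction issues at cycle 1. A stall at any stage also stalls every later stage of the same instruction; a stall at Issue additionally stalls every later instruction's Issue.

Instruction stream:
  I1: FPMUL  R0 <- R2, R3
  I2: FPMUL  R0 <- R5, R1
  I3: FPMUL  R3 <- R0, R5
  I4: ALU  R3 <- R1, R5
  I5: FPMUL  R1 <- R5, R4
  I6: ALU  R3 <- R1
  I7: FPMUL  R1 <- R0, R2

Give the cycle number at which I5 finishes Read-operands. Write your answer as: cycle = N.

I1  is:1  ro:2  ex:7  wr:8
I2  is:9  ro:10  ex:15  wr:16  — struct: FPMUL busy until I1 writes@8
I3  is:17  ro:18  ex:23  wr:24  — struct: FPMUL busy until I2 writes@16
I4  is:25  ro:26  ex:27  wr:28  — WAW R3: wait I3 write@24
I5  is:26  ro:27  ex:32  wr:33
I6  is:29  ro:34  ex:35  wr:36  — struct: ALU busy until I4 writes@28, RAW R1: wait I5 write@33
I7  is:34  ro:35  ex:40  wr:41  — struct: FPMUL busy until I5 writes@33

cycle = 27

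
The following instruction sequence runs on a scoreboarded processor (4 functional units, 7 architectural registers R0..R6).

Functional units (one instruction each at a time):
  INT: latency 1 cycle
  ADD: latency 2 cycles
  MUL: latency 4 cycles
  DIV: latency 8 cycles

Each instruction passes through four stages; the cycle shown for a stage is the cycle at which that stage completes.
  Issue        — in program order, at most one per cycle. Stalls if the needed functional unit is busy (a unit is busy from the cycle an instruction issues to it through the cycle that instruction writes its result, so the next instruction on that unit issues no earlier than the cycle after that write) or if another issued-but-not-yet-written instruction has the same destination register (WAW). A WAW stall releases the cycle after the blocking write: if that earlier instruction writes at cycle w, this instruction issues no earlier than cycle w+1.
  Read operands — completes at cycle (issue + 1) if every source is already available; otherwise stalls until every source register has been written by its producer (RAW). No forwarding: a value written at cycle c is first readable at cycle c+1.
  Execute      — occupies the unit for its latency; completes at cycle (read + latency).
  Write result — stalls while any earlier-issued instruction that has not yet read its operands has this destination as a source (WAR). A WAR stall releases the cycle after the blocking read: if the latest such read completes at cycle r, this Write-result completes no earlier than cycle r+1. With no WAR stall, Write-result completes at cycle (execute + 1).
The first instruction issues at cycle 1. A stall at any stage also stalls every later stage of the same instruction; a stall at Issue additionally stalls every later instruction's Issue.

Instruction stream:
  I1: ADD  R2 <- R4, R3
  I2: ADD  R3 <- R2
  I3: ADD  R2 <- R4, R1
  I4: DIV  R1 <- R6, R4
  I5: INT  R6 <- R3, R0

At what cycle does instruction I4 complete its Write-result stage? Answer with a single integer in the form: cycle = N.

1) issue 1, read 2, done 4, write 5
2) issue 6, read 7, done 9, write 10  <struct: ADD busy until I1 writes@5>
3) issue 11, read 12, done 14, write 15  <struct: ADD busy until I2 writes@10>
4) issue 12, read 13, done 21, write 22
5) issue 13, read 14, done 15, write 16

cycle = 22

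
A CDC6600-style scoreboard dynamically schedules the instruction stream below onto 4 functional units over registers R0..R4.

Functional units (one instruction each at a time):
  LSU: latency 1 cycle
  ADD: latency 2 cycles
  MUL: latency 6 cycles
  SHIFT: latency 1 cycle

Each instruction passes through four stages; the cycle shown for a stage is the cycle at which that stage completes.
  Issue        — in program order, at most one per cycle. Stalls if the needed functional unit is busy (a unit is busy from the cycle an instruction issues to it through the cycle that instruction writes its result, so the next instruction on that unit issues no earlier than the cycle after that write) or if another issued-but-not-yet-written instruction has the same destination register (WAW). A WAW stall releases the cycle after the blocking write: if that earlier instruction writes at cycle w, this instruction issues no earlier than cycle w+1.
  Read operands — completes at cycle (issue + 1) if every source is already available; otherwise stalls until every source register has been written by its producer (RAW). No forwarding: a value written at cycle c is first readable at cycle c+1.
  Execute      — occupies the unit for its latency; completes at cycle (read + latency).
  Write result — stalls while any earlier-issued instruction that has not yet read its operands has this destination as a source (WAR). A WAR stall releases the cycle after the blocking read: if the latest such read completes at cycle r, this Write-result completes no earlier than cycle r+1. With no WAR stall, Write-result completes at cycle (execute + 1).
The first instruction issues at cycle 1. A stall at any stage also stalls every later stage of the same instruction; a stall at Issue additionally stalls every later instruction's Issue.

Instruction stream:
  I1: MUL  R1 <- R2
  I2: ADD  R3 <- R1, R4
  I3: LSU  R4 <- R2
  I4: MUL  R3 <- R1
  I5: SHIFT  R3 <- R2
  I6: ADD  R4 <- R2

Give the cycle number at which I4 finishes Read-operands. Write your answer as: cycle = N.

cycle = 15

1) issue 1, read 2, done 8, write 9
2) issue 2, read 10, done 12, write 13  <RAW R1: wait I1 write@9>
3) issue 3, read 4, done 5, write 11  <WAR R4: wait I2 read@10>
4) issue 14, read 15, done 21, write 22  <WAW R3: wait I2 write@13>
5) issue 23, read 24, done 25, write 26  <WAW R3: wait I4 write@22>
6) issue 24, read 25, done 27, write 28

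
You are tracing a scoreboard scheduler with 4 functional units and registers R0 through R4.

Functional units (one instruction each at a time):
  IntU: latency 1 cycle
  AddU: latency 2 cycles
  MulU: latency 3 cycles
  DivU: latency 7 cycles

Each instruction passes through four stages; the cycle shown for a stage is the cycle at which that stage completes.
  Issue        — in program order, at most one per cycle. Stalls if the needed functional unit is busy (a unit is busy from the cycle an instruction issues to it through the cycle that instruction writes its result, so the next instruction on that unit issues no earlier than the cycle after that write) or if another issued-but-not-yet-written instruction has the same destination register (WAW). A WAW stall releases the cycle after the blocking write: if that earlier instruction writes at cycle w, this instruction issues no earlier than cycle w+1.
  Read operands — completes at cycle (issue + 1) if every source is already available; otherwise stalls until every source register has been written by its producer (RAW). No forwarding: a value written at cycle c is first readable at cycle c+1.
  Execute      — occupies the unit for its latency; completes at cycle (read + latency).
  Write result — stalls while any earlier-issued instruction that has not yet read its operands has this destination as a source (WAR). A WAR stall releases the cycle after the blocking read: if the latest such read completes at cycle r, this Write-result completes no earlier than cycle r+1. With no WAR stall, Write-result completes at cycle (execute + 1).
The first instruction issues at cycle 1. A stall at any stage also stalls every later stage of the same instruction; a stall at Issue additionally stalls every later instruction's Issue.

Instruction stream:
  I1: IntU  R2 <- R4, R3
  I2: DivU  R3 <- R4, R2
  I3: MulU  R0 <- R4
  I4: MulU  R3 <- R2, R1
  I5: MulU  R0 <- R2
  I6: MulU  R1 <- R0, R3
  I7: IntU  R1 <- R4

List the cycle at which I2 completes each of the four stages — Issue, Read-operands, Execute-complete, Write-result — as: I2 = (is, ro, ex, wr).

[I1] 1/2/3/4
[I2] 2/5/12/13  (RAW R2: wait I1 write@4)
[I3] 3/4/7/8
[I4] 14/15/18/19  (WAW R3: wait I2 write@13)
[I5] 20/21/24/25  (struct: MulU busy until I4 writes@19)
[I6] 26/27/30/31  (struct: MulU busy until I5 writes@25)
[I7] 32/33/34/35  (WAW R1: wait I6 write@31)

I2 = (2, 5, 12, 13)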